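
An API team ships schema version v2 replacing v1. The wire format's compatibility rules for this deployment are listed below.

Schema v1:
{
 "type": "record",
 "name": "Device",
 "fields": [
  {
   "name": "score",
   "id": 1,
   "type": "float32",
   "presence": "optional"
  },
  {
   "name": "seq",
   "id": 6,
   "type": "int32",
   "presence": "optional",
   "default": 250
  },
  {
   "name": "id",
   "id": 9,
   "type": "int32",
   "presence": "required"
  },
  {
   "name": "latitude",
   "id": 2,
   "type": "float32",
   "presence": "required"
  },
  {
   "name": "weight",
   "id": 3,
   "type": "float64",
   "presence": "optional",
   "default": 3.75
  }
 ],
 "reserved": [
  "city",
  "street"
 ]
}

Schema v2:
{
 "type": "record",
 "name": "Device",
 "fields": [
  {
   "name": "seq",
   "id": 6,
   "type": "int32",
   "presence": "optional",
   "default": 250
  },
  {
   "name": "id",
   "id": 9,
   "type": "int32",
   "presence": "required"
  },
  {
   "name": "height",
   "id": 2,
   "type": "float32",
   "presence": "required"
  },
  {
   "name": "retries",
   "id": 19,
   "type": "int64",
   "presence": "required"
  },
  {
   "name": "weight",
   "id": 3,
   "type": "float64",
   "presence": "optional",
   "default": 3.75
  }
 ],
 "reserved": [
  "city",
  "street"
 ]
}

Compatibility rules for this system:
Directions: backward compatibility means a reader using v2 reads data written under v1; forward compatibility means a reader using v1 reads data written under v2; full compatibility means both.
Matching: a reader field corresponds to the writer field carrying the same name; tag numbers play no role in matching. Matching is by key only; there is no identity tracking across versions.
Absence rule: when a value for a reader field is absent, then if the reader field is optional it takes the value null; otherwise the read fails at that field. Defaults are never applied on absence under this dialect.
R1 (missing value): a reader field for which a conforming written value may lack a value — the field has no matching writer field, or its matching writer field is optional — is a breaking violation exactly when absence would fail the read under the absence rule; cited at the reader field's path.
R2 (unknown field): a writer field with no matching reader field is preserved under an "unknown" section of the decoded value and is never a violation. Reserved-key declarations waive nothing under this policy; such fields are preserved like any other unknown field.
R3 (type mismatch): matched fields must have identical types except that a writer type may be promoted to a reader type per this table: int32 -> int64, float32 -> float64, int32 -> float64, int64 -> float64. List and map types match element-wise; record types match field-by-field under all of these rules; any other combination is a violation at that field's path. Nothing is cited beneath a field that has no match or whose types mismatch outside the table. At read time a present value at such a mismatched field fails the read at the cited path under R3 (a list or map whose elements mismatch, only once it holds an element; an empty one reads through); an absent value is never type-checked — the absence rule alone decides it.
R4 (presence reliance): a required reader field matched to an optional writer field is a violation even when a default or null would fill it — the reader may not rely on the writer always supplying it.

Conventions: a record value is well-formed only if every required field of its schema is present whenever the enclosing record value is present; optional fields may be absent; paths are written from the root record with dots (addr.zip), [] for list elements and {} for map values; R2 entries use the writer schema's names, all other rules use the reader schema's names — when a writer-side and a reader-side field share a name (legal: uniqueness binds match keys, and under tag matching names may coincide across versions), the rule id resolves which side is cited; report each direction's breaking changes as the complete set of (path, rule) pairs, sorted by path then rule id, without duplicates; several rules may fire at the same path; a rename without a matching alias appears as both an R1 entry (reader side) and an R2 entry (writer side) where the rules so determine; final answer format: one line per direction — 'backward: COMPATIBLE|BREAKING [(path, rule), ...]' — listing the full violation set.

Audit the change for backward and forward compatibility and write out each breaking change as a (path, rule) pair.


backward: BREAKING [(height, R1), (retries, R1)]; forward: BREAKING [(latitude, R1)]

each type pair in Device: writer, then reader
backward on Device — v2 reading data written by v1:
  seq: paired with writer seq (int32 -> int32; writer optional)
  id: paired with writer id (int32 -> int32; writer required)
  height: no writer-side match
  retries: no writer-side match
  weight: paired with writer weight (float64 -> float64; writer optional)
  writer field score has no reader counterpart
  writer field latitude has no reader counterpart
  R1 fires at height
  R1 fires at retries
  => backward verdict for Device: BREAKING, 2 violation(s)
forward on Device — v1 reading data written by v2:
  score: no writer-side match
  seq: paired with writer seq (int32 -> int32; writer optional)
  id: paired with writer id (int32 -> int32; writer required)
  latitude: no writer-side match
  weight: paired with writer weight (float64 -> float64; writer optional)
  writer field height has no reader counterpart
  writer field retries has no reader counterpart
  R1 fires at latitude
  => forward verdict for Device: BREAKING, 1 violation(s)


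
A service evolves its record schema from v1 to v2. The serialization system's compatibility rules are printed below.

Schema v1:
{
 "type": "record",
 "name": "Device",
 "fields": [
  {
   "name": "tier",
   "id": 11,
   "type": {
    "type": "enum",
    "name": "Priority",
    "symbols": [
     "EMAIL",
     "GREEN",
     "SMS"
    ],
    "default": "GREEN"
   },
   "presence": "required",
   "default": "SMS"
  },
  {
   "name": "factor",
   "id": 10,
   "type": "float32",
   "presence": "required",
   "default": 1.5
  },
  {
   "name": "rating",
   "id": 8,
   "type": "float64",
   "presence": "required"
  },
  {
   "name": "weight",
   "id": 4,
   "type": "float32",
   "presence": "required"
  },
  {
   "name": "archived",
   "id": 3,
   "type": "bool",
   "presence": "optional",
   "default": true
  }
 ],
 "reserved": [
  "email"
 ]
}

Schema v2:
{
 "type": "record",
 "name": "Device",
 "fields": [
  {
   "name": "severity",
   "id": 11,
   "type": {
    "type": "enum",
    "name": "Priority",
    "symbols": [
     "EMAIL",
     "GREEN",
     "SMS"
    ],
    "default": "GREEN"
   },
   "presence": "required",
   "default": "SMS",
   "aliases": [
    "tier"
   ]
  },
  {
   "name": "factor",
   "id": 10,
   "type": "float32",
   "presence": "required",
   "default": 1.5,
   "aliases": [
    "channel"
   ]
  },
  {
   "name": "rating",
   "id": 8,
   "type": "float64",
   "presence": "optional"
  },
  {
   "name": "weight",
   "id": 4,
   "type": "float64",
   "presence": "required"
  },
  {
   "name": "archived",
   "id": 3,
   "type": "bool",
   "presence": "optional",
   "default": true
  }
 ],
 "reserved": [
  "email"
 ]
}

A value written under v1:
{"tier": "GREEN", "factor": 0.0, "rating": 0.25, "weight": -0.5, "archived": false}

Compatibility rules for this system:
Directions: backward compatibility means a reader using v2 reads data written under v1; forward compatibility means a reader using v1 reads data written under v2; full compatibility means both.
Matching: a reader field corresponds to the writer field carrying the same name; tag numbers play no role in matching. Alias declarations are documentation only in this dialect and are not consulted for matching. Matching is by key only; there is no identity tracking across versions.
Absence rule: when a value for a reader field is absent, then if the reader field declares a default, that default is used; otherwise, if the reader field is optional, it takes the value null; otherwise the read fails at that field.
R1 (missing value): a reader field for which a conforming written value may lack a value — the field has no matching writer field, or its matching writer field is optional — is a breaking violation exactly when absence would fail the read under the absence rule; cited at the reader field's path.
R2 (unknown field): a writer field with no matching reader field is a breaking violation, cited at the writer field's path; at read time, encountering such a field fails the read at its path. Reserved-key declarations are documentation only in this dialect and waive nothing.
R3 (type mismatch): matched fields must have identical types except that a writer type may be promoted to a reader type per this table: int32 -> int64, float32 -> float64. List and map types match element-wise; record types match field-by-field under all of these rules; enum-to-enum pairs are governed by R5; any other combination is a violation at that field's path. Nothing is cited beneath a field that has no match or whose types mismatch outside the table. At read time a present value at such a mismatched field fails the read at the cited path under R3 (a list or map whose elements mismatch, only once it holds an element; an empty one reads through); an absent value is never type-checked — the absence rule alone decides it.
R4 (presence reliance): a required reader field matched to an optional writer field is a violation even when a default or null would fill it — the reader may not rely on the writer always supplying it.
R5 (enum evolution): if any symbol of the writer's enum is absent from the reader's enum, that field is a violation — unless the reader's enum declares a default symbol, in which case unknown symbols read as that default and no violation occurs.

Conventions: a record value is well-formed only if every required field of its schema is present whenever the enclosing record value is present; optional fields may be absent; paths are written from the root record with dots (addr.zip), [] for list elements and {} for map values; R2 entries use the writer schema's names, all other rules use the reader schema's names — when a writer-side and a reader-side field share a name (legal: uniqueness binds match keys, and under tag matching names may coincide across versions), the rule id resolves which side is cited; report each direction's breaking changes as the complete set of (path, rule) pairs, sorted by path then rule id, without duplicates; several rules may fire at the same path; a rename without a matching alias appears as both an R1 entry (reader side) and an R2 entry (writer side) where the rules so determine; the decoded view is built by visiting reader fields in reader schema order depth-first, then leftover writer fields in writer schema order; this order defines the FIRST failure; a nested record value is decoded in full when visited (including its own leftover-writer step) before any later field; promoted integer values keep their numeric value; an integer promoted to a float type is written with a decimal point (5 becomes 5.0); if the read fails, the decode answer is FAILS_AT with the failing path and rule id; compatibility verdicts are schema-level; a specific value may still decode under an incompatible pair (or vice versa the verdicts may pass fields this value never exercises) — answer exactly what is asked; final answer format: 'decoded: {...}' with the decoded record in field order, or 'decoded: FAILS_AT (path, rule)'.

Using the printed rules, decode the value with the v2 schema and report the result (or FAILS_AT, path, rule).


in Device below, arrows point writer -> reader
decode (reader v2):
  severity := "SMS" (no value, default fills)
  factor := 0.0
  rating := 0.25
  weight := -0.5 (float32 -> float64)
  archived := false
  read fails at tier under R2 (unknown field)
  => FAILS_AT (tier, R2)
ruling out the remaining Device differences:
  field weight in record Device: type float32 changed to float64 -> shifts the Device verdicts, not this decode
  field rating in record Device: required changed to optional -> shifts the Device verdicts, not this decode

decoded: FAILS_AT (tier, R2)


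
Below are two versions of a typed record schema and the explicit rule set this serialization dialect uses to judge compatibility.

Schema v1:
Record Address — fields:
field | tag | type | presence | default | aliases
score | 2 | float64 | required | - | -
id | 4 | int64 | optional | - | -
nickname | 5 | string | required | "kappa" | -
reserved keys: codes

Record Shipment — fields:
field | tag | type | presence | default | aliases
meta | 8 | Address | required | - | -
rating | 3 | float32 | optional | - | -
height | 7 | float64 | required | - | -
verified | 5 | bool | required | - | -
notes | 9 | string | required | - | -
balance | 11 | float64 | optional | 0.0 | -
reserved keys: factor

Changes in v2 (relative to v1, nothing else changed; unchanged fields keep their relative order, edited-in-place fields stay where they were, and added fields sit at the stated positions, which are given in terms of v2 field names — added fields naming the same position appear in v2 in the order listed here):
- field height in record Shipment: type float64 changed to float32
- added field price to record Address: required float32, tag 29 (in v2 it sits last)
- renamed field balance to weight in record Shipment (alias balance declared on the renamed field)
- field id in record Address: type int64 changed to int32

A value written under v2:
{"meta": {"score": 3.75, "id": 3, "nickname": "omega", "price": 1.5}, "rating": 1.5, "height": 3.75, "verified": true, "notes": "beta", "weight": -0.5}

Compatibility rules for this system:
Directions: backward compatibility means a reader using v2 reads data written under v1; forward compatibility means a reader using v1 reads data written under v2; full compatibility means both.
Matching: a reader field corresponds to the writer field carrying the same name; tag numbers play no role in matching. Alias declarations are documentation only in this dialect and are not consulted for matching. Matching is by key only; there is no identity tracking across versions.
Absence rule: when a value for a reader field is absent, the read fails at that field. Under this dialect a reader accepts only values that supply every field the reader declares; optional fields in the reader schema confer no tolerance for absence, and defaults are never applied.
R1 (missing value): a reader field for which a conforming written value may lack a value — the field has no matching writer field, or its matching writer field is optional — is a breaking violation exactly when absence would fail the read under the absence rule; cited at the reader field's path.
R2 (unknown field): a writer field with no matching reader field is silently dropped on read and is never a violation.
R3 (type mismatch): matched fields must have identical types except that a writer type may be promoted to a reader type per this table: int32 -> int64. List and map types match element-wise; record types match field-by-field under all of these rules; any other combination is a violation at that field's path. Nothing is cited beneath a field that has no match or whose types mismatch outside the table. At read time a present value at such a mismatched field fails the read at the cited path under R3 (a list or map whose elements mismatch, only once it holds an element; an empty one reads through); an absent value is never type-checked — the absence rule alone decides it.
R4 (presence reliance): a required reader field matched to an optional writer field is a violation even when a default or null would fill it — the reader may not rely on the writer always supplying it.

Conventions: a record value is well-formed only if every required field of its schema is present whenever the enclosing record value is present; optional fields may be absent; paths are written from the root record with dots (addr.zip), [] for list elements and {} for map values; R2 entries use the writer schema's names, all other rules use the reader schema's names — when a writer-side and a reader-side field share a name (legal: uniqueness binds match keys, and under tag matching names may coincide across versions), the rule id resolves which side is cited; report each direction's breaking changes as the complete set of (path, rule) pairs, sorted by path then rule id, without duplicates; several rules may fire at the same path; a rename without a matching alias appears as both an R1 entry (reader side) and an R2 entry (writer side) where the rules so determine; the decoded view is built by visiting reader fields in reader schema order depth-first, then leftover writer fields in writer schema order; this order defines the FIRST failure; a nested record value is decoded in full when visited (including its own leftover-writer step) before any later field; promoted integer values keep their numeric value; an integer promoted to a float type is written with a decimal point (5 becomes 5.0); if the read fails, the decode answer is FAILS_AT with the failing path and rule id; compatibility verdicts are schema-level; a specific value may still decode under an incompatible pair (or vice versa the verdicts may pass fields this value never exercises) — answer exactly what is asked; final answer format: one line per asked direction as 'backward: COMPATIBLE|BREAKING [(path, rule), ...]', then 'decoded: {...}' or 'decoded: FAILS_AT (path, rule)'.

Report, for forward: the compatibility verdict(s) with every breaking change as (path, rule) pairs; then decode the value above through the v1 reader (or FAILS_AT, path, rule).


forward: BREAKING [(balance, R1), (height, R3), (meta.id, R1), (rating, R1)]; decoded: FAILS_AT (height, R3)

arrows below run writer -> reader for Shipment
forward pass over Shipment, reader schema v1, writer schema v2:
  meta: paired with writer meta (Address -> Address; writer required)
  rating: paired with writer rating (float32 -> float32; writer optional)
  height: paired with writer height (float32 -> float64; writer required)
  verified: paired with writer verified (bool -> bool; writer required)
  notes: paired with writer notes (string -> string; writer required)
  no writer field matches reader balance
  weight (writer side), unknown to reader
  meta.score: paired with writer meta.score (float64 -> float64; writer required)
  meta.id: paired with writer meta.id (int32 -> int64; writer optional)
  meta.nickname: paired with writer meta.nickname (string -> string; writer required)
  meta.price (writer side), unknown to reader
  rule R1 violated at balance
  rule R3 violated at height
  rule R1 violated at meta.id
  rule R1 violated at rating
  => forward verdict for Shipment: BREAKING, 4 violation(s)
decode walk for Shipment under reader schema v1:
  meta.score := 3.75
  meta.id := 3 (int32 -> int64)
  meta.nickname := "omega"
  writer meta.price: unmatched, discarded
  rating := 1.5
  read fails at height under R3
  => FAILS_AT (height, R3)
checking off the Shipment differences that do not matter here:
  added field price to record Address: required float32, tag 29 (in v2 it sits last) -> fires only in the backward direction of Shipment, which is not asked here
  renamed field balance to weight in record Shipment (alias balance declared on the renamed field) -> fires only in the backward direction of Shipment, which is not asked here
  field id in record Address: type int64 changed to int32 -> fires only in the backward direction of Shipment, which is not asked here


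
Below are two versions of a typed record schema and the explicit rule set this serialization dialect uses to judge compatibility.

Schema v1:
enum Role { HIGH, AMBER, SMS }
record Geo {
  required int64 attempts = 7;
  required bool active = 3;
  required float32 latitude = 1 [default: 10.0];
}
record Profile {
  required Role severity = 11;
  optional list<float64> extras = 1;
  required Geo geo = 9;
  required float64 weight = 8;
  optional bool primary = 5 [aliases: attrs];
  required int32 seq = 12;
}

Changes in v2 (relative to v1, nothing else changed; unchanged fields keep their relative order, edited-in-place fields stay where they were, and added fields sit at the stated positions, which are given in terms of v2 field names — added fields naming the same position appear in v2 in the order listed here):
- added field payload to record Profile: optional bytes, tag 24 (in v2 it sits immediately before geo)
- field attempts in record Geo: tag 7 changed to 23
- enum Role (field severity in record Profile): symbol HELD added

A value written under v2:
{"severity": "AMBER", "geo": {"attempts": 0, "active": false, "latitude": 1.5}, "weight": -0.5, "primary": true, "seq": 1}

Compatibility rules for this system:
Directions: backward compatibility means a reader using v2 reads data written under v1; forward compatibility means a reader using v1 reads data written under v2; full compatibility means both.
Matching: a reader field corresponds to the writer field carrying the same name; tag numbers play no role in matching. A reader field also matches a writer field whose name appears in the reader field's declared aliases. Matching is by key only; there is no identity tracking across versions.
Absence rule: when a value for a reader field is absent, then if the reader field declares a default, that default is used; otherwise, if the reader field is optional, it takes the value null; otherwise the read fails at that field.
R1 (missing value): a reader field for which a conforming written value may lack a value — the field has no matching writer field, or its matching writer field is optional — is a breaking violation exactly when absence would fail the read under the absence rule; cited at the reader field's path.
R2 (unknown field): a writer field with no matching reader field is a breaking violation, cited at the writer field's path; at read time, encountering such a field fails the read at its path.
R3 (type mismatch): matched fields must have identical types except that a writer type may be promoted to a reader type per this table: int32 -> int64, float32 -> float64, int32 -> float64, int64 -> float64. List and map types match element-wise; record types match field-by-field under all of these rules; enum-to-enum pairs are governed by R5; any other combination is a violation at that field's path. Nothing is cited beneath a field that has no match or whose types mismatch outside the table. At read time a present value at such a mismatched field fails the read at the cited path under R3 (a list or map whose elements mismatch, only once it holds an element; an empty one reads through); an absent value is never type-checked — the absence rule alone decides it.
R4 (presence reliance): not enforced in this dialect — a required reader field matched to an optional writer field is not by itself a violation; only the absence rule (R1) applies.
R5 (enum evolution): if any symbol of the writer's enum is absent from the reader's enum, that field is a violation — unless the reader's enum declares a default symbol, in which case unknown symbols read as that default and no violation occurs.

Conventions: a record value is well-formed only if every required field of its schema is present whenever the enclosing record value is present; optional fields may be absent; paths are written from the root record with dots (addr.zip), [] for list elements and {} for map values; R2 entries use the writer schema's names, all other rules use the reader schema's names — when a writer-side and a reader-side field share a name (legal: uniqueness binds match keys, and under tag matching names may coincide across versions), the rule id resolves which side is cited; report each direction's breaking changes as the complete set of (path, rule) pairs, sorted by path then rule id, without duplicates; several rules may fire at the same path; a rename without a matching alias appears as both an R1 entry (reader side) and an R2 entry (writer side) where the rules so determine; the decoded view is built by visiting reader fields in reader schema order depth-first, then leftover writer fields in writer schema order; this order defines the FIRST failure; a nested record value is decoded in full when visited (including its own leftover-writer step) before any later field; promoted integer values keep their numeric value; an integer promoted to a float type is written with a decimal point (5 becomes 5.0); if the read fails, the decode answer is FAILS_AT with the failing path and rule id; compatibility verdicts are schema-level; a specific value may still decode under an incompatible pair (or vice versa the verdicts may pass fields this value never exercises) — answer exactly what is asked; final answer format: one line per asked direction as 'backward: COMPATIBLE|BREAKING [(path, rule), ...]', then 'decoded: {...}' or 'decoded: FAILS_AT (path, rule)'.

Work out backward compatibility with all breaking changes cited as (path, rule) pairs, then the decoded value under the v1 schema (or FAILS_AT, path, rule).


backward: COMPATIBLE []; decoded: {"severity": "AMBER", "extras": null, "geo": {"attempts": 0, "active": false, "latitude": 1.5}, "weight": -0.5, "primary": true, "seq": 1}

the writer's type comes first in each Profile pair
backward on Profile — v2 reading data written by v1:
  severity: paired with writer severity (Role -> Role; writer required)
  extras: paired with writer extras (list<float64> -> list<float64>; writer optional)
  payload has no writer counterpart
  geo: paired with writer geo (Geo -> Geo; writer required)
  weight: paired with writer weight (float64 -> float64; writer required)
  primary: paired with writer primary (bool -> bool; writer optional)
  seq: paired with writer seq (int32 -> int32; writer required)
  geo.attempts: paired with writer geo.attempts (int64 -> int64; writer required)
  geo.active: paired with writer geo.active (bool -> bool; writer required)
  geo.latitude: paired with writer geo.latitude (float32 -> float32; writer required)
  nothing fires on Profile: backward is COMPATIBLE
migrating the Profile value to v1:
  severity := "AMBER"
  extras := null (absent, optional -> null)
  geo.attempts := 0
  geo.active := false
  geo.latitude := 1.5
  weight := -0.5
  primary := true
  seq := 1
  => decoded: {"severity": "AMBER", "extras": null, "geo": {"attempts": 0, "active": false, "latitude": 1.5}, "weight": -0.5, "primary": true, "seq": 1}
ruling out the remaining Profile differences:
  added field payload to record Profile: optional bytes, tag 24 (in v2 it sits immediately before geo) -> affects forward compatibility only, which is not asked
  field attempts in record Geo: tag 7 changed to 23 -> inert for the asked Profile verdict: nothing fires
  enum Role (field severity in record Profile): symbol HELD added -> affects forward compatibility only, which is not asked


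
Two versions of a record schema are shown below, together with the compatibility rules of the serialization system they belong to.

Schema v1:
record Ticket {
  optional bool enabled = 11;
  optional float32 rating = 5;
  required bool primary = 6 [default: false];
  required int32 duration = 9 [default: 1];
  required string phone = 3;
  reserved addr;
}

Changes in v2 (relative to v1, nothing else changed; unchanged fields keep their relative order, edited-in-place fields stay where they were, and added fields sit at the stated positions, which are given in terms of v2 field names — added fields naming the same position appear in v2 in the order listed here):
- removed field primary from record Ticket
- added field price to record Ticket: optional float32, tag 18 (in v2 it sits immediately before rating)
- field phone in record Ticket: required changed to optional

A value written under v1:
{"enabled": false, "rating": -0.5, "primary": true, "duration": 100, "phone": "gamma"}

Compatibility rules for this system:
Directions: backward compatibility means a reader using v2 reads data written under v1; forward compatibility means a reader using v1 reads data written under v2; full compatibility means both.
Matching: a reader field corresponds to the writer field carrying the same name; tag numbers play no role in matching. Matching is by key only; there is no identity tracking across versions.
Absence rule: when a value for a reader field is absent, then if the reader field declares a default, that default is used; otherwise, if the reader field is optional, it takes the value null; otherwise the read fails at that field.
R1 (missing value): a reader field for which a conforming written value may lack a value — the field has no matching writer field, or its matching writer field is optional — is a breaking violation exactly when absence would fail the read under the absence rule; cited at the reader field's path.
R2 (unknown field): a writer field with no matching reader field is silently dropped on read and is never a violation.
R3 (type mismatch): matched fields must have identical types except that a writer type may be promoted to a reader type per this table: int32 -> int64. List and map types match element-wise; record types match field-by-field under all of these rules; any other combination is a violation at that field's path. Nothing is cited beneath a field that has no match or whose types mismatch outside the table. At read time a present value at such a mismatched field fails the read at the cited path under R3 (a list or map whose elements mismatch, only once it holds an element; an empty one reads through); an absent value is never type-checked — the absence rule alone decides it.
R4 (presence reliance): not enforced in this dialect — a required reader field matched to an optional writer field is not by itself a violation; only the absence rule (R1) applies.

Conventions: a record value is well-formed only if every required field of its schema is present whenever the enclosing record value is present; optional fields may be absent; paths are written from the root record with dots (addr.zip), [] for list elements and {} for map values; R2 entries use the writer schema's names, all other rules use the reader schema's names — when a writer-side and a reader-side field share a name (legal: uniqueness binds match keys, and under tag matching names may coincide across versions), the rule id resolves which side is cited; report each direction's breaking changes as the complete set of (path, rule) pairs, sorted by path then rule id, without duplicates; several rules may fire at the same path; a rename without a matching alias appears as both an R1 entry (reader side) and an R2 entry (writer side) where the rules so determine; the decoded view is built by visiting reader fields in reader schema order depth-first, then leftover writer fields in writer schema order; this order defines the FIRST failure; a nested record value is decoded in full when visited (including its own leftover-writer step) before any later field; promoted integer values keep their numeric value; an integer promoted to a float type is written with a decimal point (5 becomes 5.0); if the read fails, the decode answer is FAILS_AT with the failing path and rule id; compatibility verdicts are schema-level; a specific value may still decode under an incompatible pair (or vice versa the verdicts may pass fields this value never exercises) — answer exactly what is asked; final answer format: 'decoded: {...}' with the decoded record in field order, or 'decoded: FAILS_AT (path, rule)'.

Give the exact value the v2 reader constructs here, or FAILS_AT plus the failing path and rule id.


decoded: {"enabled": false, "price": null, "rating": -0.5, "duration": 100, "phone": "gamma"}

arrows below run writer -> reader for Ticket
migrating the Ticket value to v2:
  enabled := false
  price := null (not supplied -> null)
  rating := -0.5
  duration := 100
  phone := "gamma"
  writer primary: unmatched, discarded
  => decoded: {"enabled": false, "price": null, "rating": -0.5, "duration": 100, "phone": "gamma"}
the other Ticket changes do not affect what is asked:
  field phone in record Ticket: required changed to optional -> a verdict-level change on Ticket — the shown value reads the same


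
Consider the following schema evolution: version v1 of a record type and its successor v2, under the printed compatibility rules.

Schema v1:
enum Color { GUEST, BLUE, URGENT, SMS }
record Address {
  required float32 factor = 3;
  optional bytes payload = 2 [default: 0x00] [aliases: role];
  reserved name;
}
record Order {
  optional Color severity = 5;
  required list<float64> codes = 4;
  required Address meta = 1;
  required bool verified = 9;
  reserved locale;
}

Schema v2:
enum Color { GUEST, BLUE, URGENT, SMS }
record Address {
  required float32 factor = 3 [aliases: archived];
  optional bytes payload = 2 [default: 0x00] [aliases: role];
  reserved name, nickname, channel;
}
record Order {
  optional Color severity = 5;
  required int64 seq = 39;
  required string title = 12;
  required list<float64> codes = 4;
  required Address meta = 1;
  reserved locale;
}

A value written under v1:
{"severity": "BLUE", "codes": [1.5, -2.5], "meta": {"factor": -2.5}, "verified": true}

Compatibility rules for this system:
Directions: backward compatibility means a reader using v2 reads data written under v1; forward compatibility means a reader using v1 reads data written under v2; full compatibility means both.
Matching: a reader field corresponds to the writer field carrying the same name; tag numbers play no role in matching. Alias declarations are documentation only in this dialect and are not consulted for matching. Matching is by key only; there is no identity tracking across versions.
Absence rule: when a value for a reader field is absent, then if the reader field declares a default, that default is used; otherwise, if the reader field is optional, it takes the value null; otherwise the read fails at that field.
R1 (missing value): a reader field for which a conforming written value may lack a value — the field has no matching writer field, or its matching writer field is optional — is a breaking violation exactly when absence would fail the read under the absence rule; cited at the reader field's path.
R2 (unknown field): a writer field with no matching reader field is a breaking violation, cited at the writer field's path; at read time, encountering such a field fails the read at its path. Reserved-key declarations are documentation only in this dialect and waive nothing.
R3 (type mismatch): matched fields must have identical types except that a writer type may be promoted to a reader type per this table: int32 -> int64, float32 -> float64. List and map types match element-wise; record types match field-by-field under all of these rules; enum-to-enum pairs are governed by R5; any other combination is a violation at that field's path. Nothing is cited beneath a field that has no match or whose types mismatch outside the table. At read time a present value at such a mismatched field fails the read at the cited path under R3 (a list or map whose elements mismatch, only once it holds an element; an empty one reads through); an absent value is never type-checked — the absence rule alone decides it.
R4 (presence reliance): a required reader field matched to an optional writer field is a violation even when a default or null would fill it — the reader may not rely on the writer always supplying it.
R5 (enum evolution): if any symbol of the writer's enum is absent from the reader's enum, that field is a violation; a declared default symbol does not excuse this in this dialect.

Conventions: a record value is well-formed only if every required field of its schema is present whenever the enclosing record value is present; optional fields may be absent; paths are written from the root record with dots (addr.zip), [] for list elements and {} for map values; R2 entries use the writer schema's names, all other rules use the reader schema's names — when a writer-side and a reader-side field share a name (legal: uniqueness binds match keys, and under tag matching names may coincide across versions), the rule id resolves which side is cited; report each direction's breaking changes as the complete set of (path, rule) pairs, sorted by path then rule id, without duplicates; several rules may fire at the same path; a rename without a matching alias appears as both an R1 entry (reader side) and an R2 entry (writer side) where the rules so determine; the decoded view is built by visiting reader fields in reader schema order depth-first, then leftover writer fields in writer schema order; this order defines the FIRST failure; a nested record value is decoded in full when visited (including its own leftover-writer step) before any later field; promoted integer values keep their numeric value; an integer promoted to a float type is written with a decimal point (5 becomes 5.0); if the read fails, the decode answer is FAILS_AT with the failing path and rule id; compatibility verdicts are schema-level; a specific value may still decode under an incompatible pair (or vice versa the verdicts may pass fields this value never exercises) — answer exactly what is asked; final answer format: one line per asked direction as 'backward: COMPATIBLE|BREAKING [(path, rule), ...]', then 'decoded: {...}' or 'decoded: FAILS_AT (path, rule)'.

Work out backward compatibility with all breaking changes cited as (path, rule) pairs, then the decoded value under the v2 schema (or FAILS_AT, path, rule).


each type pair in Order: writer, then reader
backward pass over Order, reader schema v2, writer schema v1:
  Color -> Color, writer optional: severity aligns to severity
  seq has no writer counterpart
  title has no writer counterpart
  list<float64> -> list<float64>, writer required: codes aligns to codes
  Address -> Address, writer required: meta aligns to meta
  verified (writer side), unknown to reader
  float32 -> float32, writer required: meta.factor aligns to meta.factor
  bytes -> bytes, writer optional: meta.payload aligns to meta.payload
  R1 fires at seq
  R1 fires at title
  R2 fires at verified
  => 3 violation(s): backward is BREAKING for Order
decode (reader v2):
  severity := "BLUE"
  read fails at seq under R1 (no fill)
  => FAILS_AT (seq, R1)

backward: BREAKING [(seq, R1), (title, R1), (verified, R2)]; decoded: FAILS_AT (seq, R1)


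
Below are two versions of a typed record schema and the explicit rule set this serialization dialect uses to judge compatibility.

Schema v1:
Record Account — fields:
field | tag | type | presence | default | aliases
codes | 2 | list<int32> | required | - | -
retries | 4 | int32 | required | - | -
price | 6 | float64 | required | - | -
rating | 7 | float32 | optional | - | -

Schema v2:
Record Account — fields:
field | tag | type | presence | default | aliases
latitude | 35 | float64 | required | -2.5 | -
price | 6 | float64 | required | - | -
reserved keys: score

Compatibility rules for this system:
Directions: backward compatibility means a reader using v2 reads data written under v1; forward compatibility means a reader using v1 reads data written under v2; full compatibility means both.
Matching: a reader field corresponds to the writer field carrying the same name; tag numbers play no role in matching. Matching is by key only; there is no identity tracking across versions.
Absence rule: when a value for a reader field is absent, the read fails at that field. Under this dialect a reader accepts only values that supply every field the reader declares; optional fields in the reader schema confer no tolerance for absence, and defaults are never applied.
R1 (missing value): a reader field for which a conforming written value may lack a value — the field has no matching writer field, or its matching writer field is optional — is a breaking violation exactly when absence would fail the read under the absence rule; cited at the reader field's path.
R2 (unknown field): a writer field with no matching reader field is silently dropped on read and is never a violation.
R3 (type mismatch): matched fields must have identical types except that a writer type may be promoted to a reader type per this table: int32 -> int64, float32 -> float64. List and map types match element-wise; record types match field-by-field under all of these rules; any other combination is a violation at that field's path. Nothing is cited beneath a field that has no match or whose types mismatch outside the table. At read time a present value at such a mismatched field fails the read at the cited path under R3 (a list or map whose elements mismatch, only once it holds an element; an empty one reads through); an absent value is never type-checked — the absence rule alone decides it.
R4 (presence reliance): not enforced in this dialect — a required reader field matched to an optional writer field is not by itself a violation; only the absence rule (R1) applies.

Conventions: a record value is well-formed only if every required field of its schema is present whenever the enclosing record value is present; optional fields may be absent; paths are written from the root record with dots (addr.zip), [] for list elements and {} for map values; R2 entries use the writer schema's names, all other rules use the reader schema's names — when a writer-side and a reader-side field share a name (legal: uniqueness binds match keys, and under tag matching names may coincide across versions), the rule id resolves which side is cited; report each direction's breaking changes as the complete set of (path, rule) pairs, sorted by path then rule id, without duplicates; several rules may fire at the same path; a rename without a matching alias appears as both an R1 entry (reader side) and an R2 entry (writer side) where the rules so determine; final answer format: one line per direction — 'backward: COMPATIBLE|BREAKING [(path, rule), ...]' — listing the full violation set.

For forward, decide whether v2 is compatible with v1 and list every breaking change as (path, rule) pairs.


forward: BREAKING [(codes, R1), (rating, R1), (retries, R1)]

arrows below run writer -> reader for Account
checking forward for Account: reader v1 against writer v2:
  codes: no writer-side match
  retries: no writer-side match
  price <- price (float64 -> float64, writer required)
  rating: no writer-side match
  writer latitude: unknown to reader
  R1 fires at codes
  R1 fires at rating
  R1 fires at retries
  => 3 violation(s): forward is BREAKING for Account
ruling out the remaining Account differences:
  added field latitude to record Account: required float64, tag 35, default -2.5 (in v2 it sits immediately before price) -> affects backward compatibility only, which is not asked
  removed field rating from record Account -> affects backward compatibility only, which is not asked
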